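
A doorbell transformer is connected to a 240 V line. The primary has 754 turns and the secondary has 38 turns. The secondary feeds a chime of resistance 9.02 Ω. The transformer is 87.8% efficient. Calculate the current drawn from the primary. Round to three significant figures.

I_p ≈ 0.0770 A

V_s = 240 × 38/754 = 12.095 V.
I_s = V_s/R = 12.095/9.02 = 1.3410 A.
P_out = V_s I_s = 12.095 × 1.3410 = 16.220 W.
P_in = P_out/η = 16.220/0.878 = 18.473 W.
I_p = P_in/V_p = 18.473/240 = 0.0770 A.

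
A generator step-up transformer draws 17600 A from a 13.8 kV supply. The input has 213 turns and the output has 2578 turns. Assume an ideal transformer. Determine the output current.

I_out ≈ 1450 A

I_out/I_in = N_in/N_out, so I_out = 17600 × 213/2578 = 1450 A.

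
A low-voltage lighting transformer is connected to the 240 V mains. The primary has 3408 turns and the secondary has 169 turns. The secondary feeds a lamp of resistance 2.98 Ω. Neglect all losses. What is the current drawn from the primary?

V_s = V_p × N_s/N_p = 240 × 169/3408 = 11.901 V.
I_s = V_s/R = 11.901/2.98 = 3.9938 A.
For an ideal transformer I_p N_p = I_s N_s, so I_p = 3.9938 × 169/3408 = 0.198 A.

I_p ≈ 0.198 A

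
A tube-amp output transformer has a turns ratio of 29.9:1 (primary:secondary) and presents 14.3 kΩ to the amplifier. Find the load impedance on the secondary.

Z_s = Z_p/(N_p/N_s)² = 14300/29.9² = 16.0 Ω.

Z_s ≈ 16.0 Ω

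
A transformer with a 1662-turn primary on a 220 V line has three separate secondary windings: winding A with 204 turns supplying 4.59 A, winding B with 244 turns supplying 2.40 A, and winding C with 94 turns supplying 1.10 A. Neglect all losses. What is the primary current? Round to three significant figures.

V_A = 220 × 204/1662 = 27.004 V; V_B = 220 × 244/1662 = 32.298 V; V_C = 220 × 94/1662 = 12.443 V.
P_out = V_A I_A + V_B I_B + V_C I_C = 27.004×4.59 + 32.298×2.40 + 12.443×1.10 = 123.95 + 77.516 + 13.687 = 215.15 W.
Ideal ⇒ P_in = P_out, so I_p = P_out/V_p = 215.15/220 = 0.978 A.

I_p ≈ 0.978 A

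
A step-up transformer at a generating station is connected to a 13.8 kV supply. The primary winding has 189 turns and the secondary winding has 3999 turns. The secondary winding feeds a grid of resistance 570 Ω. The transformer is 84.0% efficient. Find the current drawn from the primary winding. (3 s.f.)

I_p ≈ 12900 A

V_s = 13800 × 3999/189 = 291990 V.
I_s = V_s/R = 291990/570 = 512.26 A.
P_out = V_s I_s = 291990 × 512.26 = 1.4958×10^8 W.
P_in = P_out/η = 1.4958×10^8/0.840 = 1.7807×10^8 W.
I_p = P_in/V_p = 1.7807×10^8/13800 = 12900 A.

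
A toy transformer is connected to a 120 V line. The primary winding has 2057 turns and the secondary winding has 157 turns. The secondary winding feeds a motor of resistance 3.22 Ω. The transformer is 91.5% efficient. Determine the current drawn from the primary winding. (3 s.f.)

V_s = 120 × 157/2057 = 9.1590 V.
I_s = V_s/R = 9.1590/3.22 = 2.8444 A.
P_out = V_s I_s = 9.1590 × 2.8444 = 26.052 W.
P_in = P_out/η = 26.052/0.915 = 28.472 W.
I_p = P_in/V_p = 28.472/120 = 0.237 A.

I_p ≈ 0.237 A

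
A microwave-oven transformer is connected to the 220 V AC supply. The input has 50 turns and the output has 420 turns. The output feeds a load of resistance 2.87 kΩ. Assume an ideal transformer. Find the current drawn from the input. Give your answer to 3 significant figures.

I_in ≈ 5.41 A

V_out = V_in × N_out/N_in = 220 × 420/50 = 1848.0 V.
I_out = V_out/R = 1848.0/2870 = 0.64390 A.
For an ideal transformer I_in N_in = I_out N_out, so I_in = 0.64390 × 420/50 = 5.41 A.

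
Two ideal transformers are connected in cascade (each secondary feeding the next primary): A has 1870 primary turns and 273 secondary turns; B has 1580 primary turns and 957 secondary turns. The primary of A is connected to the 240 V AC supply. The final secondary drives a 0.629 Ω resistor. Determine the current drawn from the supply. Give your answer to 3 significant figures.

After A: V = 240.00 × 273/1870 = 35.037 V.
After B: V = 35.037 × 957/1580 = 21.222 V.
I_load = 21.222/0.629 = 33.739 A, so P_out = 21.222 × 33.739 = 716.02 W.
All ideal ⇒ P_in = P_out, so I_supply = 716.02/240 = 2.98 A.

I_supply ≈ 2.98 A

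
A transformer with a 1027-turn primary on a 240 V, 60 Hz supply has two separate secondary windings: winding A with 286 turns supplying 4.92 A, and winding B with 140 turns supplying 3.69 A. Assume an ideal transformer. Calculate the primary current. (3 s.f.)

V_A = 240 × 286/1027 = 66.835 V; V_B = 240 × 140/1027 = 32.717 V.
P_out = V_A I_A + V_B I_B = 66.835×4.92 + 32.717×3.69 = 328.83 + 120.72 = 449.55 W.
Ideal ⇒ P_in = P_out, so I_p = P_out/V_p = 449.55/240 = 1.87 A.

I_p ≈ 1.87 A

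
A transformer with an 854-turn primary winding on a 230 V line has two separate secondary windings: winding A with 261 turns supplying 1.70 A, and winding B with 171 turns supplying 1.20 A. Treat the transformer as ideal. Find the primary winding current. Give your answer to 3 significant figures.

I_p ≈ 0.760 A

V_A = 230 × 261/854 = 70.293 V; V_B = 230 × 171/854 = 46.054 V.
P_out = V_A I_A + V_B I_B = 70.293×1.70 + 46.054×1.20 = 119.50 + 55.265 = 174.76 W.
Ideal ⇒ P_in = P_out, so I_p = P_out/V_p = 174.76/230 = 0.760 A.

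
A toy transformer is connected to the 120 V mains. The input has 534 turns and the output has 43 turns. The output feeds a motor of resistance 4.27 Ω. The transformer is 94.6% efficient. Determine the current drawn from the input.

V_out = 120 × 43/534 = 9.6629 V.
I_out = V_out/R = 9.6629/4.27 = 2.2630 A.
P_out = V_out I_out = 9.6629 × 2.2630 = 21.867 W.
P_in = P_out/η = 21.867/0.946 = 23.115 W.
I_in = P_in/V_in = 23.115/120 = 0.193 A.

I_in ≈ 0.193 A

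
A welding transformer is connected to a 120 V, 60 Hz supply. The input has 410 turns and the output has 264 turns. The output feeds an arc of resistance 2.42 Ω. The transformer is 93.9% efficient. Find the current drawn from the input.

V_out = 120 × 264/410 = 77.268 V.
I_out = V_out/R = 77.268/2.42 = 31.929 A.
P_out = V_out I_out = 77.268 × 31.929 = 2467.1 W.
P_in = P_out/η = 2467.1/0.939 = 2627.4 W.
I_in = P_in/V_in = 2627.4/120 = 21.9 A.

I_in ≈ 21.9 A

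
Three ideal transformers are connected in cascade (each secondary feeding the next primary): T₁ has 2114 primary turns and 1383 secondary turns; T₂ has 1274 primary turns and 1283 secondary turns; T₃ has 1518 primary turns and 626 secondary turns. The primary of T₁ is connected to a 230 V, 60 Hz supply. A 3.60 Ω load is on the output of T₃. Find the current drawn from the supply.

After T₁: V = 230.00 × 1383/2114 = 150.47 V.
After T₂: V = 150.47 × 1283/1274 = 151.53 V.
After T₃: V = 151.53 × 626/1518 = 62.489 V.
I_load = 62.489/3.60 = 17.358 A, so P_out = 62.489 × 17.358 = 1084.7 W.
All ideal ⇒ P_in = P_out, so I_supply = 1084.7/230 = 4.72 A.

I_supply ≈ 4.72 A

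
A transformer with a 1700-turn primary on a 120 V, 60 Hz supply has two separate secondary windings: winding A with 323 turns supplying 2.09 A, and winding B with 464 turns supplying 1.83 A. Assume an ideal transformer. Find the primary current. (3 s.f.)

V_A = 120 × 323/1700 = 22.800 V; V_B = 120 × 464/1700 = 32.753 V.
P_out = V_A I_A + V_B I_B = 22.800×2.09 + 32.753×1.83 = 47.652 + 59.938 = 107.59 W.
Ideal ⇒ P_in = P_out, so I_p = P_out/V_p = 107.59/120 = 0.897 A.

I_p ≈ 0.897 A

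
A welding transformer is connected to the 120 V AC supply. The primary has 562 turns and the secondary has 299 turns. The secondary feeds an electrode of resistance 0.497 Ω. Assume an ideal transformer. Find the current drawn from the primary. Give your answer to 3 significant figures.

V_s = V_p × N_s/N_p = 120 × 299/562 = 63.843 V.
I_s = V_s/R = 63.843/0.497 = 128.46 A.
For an ideal transformer I_p N_p = I_s N_s, so I_p = 128.46 × 299/562 = 68.3 A.

I_p ≈ 68.3 A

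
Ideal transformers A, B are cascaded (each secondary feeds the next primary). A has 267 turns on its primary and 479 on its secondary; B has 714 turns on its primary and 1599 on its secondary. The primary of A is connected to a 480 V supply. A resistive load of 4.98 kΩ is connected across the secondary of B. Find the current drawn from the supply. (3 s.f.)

I_supply ≈ 1.56 A

After A: V = 480.00 × 479/267 = 861.12 V.
After B: V = 861.12 × 1599/714 = 1928.5 V.
I_load = 1928.5/4980 = 0.38725 A, so P_out = 1928.5 × 0.38725 = 746.80 W.
All ideal ⇒ P_in = P_out, so I_supply = 746.80/480 = 1.56 A.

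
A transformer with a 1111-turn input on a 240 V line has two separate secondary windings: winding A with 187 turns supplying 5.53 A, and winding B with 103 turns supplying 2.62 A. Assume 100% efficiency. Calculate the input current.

I_in ≈ 1.17 A

V_A = 240 × 187/1111 = 40.396 V; V_B = 240 × 103/1111 = 22.250 V.
P_out = V_A I_A + V_B I_B = 40.396×5.53 + 22.250×2.62 = 223.39 + 58.296 = 281.69 W.
Ideal ⇒ P_in = P_out, so I_in = P_out/V_in = 281.69/240 = 1.17 A.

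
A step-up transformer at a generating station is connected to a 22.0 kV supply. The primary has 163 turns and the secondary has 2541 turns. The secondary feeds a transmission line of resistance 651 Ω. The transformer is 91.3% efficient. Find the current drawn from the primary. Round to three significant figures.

V_s = 22000 × 2541/163 = 342960 V.
I_s = V_s/R = 342960/651 = 526.82 A.
P_out = V_s I_s = 342960 × 526.82 = 1.8068×10^8 W.
P_in = P_out/η = 1.8068×10^8/0.913 = 1.9789×10^8 W.
I_p = P_in/V_p = 1.9789×10^8/22000 = 9000 A.

I_p ≈ 9000 A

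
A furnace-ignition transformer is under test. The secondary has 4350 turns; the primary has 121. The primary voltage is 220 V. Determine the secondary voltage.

V_s ≈ 7910 V

V_s/V_p = N_s/N_p, so V_s = 220 × 4350/121 = 7910 V.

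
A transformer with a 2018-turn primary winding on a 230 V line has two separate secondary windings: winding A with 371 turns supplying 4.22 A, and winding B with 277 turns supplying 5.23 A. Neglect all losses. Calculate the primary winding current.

V_A = 230 × 371/2018 = 42.284 V; V_B = 230 × 277/2018 = 31.571 V.
P_out = V_A I_A + V_B I_B = 42.284×4.22 + 31.571×5.23 = 178.44 + 165.12 = 343.56 W.
Ideal ⇒ P_in = P_out, so I_p = P_out/V_p = 343.56/230 = 1.49 A.

I_p ≈ 1.49 A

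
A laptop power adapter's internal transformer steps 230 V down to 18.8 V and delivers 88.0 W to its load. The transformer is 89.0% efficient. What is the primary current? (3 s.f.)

P_in = P_out/η = 88.0/0.890 = 98.876 W.
I_p = P_in/V_p = 98.876/230 = 0.430 A.

I_p ≈ 0.430 A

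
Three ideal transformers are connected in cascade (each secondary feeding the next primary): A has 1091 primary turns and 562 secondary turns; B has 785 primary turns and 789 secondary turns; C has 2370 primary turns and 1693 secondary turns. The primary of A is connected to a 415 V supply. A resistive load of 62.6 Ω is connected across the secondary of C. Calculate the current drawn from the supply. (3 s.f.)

I_supply ≈ 0.907 A

After A: V = 415.00 × 562/1091 = 213.78 V.
After B: V = 213.78 × 789/785 = 214.87 V.
After C: V = 214.87 × 1693/2370 = 153.49 V.
I_load = 153.49/62.6 = 2.4519 A, so P_out = 153.49 × 2.4519 = 376.34 W.
All ideal ⇒ P_in = P_out, so I_supply = 376.34/415 = 0.907 A.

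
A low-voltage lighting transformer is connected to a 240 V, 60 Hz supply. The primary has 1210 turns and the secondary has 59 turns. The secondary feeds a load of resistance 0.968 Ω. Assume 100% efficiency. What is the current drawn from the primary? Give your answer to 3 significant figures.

I_p ≈ 0.589 A

V_s = V_p × N_s/N_p = 240 × 59/1210 = 11.702 V.
I_s = V_s/R = 11.702/0.968 = 12.089 A.
For an ideal transformer I_p N_p = I_s N_s, so I_p = 12.089 × 59/1210 = 0.589 A.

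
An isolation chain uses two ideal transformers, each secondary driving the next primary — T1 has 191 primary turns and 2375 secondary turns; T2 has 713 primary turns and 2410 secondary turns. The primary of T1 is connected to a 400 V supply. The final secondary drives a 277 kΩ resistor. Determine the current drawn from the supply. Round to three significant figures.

After T1: V = 400.00 × 2375/191 = 4973.8 V.
After T2: V = 4973.8 × 2410/713 = 16812 V.
I_load = 16812/277000 = 0.060693 A, so P_out = 16812 × 0.060693 = 1020.4 W.
All ideal ⇒ P_in = P_out, so I_supply = 1020.4/400 = 2.55 A.

I_supply ≈ 2.55 A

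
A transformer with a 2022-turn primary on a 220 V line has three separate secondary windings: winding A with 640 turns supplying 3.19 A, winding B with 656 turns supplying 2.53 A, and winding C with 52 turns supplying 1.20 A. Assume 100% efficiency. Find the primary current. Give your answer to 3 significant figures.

I_p ≈ 1.86 A

V_A = 220 × 640/2022 = 69.634 V; V_B = 220 × 656/2022 = 71.375 V; V_C = 220 × 52/2022 = 5.6578 V.
P_out = V_A I_A + V_B I_B + V_C I_C = 69.634×3.19 + 71.375×2.53 + 5.6578×1.20 = 222.13 + 180.58 + 6.7893 = 409.50 W.
Ideal ⇒ P_in = P_out, so I_p = P_out/V_p = 409.50/220 = 1.86 A.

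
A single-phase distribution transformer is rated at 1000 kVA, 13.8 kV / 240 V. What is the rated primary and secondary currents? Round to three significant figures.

I_p = S/V_p = 1000000/13800 = 72.5 A.
I_s = S/V_s = 1000000/240 = 4170 A.

I_p ≈ 72.5 A, I_s ≈ 4170 A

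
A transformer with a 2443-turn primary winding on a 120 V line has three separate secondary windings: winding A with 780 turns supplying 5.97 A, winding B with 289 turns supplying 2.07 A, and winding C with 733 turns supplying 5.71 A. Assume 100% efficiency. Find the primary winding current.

V_A = 120 × 780/2443 = 38.314 V; V_B = 120 × 289/2443 = 14.196 V; V_C = 120 × 733/2443 = 36.005 V.
P_out = V_A I_A + V_B I_B + V_C I_C = 38.314×5.97 + 14.196×2.07 + 36.005×5.71 = 228.73 + 29.385 + 205.59 = 463.70 W.
Ideal ⇒ P_in = P_out, so I_p = P_out/V_p = 463.70/120 = 3.86 A.

I_p ≈ 3.86 A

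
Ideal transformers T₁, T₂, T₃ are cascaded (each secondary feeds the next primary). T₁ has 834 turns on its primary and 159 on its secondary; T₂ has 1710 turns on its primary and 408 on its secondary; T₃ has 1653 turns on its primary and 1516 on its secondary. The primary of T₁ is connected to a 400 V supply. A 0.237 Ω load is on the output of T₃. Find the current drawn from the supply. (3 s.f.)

Secondary of T₁: V = 400.00 × 159/834 = 76.259 V.
Secondary of T₂: V = 76.259 × 408/1710 = 18.195 V.
Secondary of T₃: V = 18.195 × 1516/1653 = 16.687 V.
I_load = 16.687/0.237 = 70.410 A, so P_out = 16.687 × 70.410 = 1174.9 W.
All ideal ⇒ P_in = P_out, so I_supply = 1174.9/400 = 2.94 A.

I_supply ≈ 2.94 A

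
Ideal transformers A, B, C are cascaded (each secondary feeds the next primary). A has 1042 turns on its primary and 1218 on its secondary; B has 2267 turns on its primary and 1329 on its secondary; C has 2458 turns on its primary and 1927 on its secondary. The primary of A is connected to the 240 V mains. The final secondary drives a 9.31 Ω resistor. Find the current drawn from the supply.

I_supply ≈ 7.44 A

Secondary of A: V = 240.00 × 1218/1042 = 280.54 V.
Secondary of B: V = 280.54 × 1329/2267 = 164.46 V.
Secondary of C: V = 164.46 × 1927/2458 = 128.93 V.
I_load = 128.93/9.31 = 13.849 A, so P_out = 128.93 × 13.849 = 1785.6 W.
All ideal ⇒ P_in = P_out, so I_supply = 1785.6/240 = 7.44 A.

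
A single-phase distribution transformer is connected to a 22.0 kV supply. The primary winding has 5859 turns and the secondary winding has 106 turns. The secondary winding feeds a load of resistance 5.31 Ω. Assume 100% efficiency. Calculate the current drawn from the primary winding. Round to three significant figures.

V_s = V_p × N_s/N_p = 22000 × 106/5859 = 398.02 V.
I_s = V_s/R = 398.02/5.31 = 74.957 A.
For an ideal transformer I_p N_p = I_s N_s, so I_p = 74.957 × 106/5859 = 1.36 A.

I_p ≈ 1.36 A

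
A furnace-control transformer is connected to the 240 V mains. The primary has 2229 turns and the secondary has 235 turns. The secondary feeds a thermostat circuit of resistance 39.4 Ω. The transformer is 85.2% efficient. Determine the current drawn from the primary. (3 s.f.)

I_p ≈ 0.0795 A

V_s = 240 × 235/2229 = 25.303 V.
I_s = V_s/R = 25.303/39.4 = 0.64220 A.
P_out = V_s I_s = 25.303 × 0.64220 = 16.250 W.
P_in = P_out/η = 16.250/0.852 = 19.072 W.
I_p = P_in/V_p = 19.072/240 = 0.0795 A.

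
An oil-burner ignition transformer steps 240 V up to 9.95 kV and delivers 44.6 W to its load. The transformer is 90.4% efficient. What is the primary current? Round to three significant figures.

P_in = P_out/η = 44.6/0.904 = 49.336 W.
I_p = P_in/V_p = 49.336/240 = 0.206 A.

I_p ≈ 0.206 A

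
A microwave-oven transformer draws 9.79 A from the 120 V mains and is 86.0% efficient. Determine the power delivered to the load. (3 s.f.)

P_in = V_p I_p = 120 × 9.79 = 1174.8 W.
P_out = η P_in = 0.860 × 1174.8 = 1010 W.

P_out ≈ 1010 W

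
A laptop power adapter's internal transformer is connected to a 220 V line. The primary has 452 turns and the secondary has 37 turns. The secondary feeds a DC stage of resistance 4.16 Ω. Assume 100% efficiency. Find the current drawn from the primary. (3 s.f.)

V_s = V_p × N_s/N_p = 220 × 37/452 = 18.009 V.
I_s = V_s/R = 18.009/4.16 = 4.3291 A.
For an ideal transformer I_p N_p = I_s N_s, so I_p = 4.3291 × 37/452 = 0.354 A.

I_p ≈ 0.354 A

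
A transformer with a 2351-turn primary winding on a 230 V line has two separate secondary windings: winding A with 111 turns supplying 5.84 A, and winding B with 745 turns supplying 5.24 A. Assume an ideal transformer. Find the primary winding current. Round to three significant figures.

V_A = 230 × 111/2351 = 10.859 V; V_B = 230 × 745/2351 = 72.884 V.
P_out = V_A I_A + V_B I_B = 10.859×5.84 + 72.884×5.24 = 63.418 + 381.91 = 445.33 W.
Ideal ⇒ P_in = P_out, so I_p = P_out/V_p = 445.33/230 = 1.94 A.

I_p ≈ 1.94 A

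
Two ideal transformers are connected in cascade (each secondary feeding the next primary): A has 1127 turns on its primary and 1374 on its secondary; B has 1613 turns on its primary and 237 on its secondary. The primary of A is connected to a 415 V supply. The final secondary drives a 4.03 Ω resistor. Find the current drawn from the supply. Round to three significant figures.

I_supply ≈ 3.30 A

After A: V = 415.00 × 1374/1127 = 505.95 V.
After B: V = 505.95 × 237/1613 = 74.340 V.
I_load = 74.340/4.03 = 18.447 A, so P_out = 74.340 × 18.447 = 1371.3 W.
All ideal ⇒ P_in = P_out, so I_supply = 1371.3/415 = 3.30 A.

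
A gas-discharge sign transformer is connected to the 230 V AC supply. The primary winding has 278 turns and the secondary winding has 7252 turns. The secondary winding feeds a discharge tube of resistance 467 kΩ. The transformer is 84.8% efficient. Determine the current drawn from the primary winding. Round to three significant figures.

V_s = 230 × 7252/278 = 5999.9 V.
I_s = V_s/R = 5999.9/467000 = 0.012848 A.
P_out = V_s I_s = 5999.9 × 0.012848 = 77.084 W.
P_in = P_out/η = 77.084/0.848 = 90.901 W.
I_p = P_in/V_p = 90.901/230 = 0.395 A.

I_p ≈ 0.395 A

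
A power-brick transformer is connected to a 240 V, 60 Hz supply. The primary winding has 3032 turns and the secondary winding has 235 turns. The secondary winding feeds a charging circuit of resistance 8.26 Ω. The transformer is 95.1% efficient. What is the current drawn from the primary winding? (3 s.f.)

I_p ≈ 0.184 A

V_s = 240 × 235/3032 = 18.602 V.
I_s = V_s/R = 18.602/8.26 = 2.2520 A.
P_out = V_s I_s = 18.602 × 2.2520 = 41.891 W.
P_in = P_out/η = 41.891/0.951 = 44.049 W.
I_p = P_in/V_p = 44.049/240 = 0.184 A.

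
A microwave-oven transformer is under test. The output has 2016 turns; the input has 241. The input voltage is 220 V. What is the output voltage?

V_out/V_in = N_out/N_in, so V_out = 220 × 2016/241 = 1840 V.

V_out ≈ 1840 V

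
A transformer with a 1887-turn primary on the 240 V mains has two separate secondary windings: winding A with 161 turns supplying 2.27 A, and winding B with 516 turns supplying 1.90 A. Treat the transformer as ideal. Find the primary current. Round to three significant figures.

V_A = 240 × 161/1887 = 20.477 V; V_B = 240 × 516/1887 = 65.628 V.
P_out = V_A I_A + V_B I_B = 20.477×2.27 + 65.628×1.90 = 46.483 + 124.69 = 171.18 W.
Ideal ⇒ P_in = P_out, so I_p = P_out/V_p = 171.18/240 = 0.713 A.

I_p ≈ 0.713 A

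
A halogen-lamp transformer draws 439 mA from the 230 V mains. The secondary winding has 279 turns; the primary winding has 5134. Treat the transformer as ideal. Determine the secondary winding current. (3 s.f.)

I_s ≈ 8.08 A

I_s/I_p = N_p/N_s, so I_s = 0.439 × 5134/279 = 8.08 A.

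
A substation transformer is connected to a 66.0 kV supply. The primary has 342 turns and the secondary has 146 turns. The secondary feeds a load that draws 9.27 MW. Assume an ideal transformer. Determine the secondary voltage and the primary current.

V_s = V_p × N_s/N_p = 66000 × 146/342 = 28175 V.
I_s = P/V_s = 9.27×10^6/28175 = 329.01 A.
I_p = I_s × N_s/N_p = 329.01 × 146/342 = 140 A.

V_s ≈ 28200 V, I_p ≈ 140 A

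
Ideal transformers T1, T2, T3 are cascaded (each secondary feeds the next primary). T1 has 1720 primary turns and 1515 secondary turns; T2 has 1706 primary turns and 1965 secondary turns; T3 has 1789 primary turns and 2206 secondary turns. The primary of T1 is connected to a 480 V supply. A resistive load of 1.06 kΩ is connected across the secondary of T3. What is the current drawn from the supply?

After T1: V = 480.00 × 1515/1720 = 422.79 V.
After T2: V = 422.79 × 1965/1706 = 486.98 V.
After T3: V = 486.98 × 2206/1789 = 600.49 V.
I_load = 600.49/1060 = 0.56650 A, so P_out = 600.49 × 0.56650 = 340.17 W.
All ideal ⇒ P_in = P_out, so I_supply = 340.17/480 = 0.709 A.

I_supply ≈ 0.709 A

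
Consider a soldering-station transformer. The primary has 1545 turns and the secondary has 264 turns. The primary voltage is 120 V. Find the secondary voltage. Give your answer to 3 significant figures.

V_s/V_p = N_s/N_p, so V_s = 120 × 264/1545 = 20.5 V.

V_s ≈ 20.5 V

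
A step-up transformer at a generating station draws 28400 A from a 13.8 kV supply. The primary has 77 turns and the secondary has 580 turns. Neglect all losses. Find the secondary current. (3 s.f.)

I_s ≈ 3770 A

I_s/I_p = N_p/N_s, so I_s = 28400 × 77/580 = 3770 A.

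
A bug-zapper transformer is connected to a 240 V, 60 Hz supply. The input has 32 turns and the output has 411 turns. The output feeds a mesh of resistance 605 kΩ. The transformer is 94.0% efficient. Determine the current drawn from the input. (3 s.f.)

I_in ≈ 0.0696 A

V_out = 240 × 411/32 = 3082.5 V.
I_out = V_out/R = 3082.5/605000 = 0.0050950 A.
P_out = V_out I_out = 3082.5 × 0.0050950 = 15.705 W.
P_in = P_out/η = 15.705/0.940 = 16.708 W.
I_in = P_in/V_in = 16.708/240 = 0.0696 A.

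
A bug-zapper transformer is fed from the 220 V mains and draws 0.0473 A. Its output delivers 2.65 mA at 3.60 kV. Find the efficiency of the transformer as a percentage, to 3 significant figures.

P_in = 220 × 0.0473 = 10.4060 W.
P_out = 3600 × 0.00265 = 9.54000 W.
η = P_out/P_in = 9.54000/10.4060 = 0.917.

η ≈ 91.7%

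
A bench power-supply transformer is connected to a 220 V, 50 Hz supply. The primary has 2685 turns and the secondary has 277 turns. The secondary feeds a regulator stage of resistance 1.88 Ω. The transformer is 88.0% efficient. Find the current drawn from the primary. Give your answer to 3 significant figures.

V_s = 220 × 277/2685 = 22.696 V.
I_s = V_s/R = 22.696/1.88 = 12.073 A.
P_out = V_s I_s = 22.696 × 12.073 = 274.00 W.
P_in = P_out/η = 274.00/0.880 = 311.37 W.
I_p = P_in/V_p = 311.37/220 = 1.42 A.

I_p ≈ 1.42 A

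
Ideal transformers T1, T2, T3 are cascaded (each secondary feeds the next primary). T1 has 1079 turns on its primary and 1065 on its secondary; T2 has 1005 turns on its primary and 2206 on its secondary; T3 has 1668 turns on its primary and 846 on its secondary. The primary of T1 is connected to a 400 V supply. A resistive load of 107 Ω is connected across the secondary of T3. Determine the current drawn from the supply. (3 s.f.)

After T1: V = 400.00 × 1065/1079 = 394.81 V.
After T2: V = 394.81 × 2206/1005 = 866.62 V.
After T3: V = 866.62 × 846/1668 = 439.54 V.
I_load = 439.54/107 = 4.1079 A, so P_out = 439.54 × 4.1079 = 1805.6 W.
All ideal ⇒ P_in = P_out, so I_supply = 1805.6/400 = 4.51 A.

I_supply ≈ 4.51 A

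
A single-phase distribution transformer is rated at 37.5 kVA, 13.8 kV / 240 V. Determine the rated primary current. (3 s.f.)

I_p ≈ 2.72 A

I_p = S/V_p = 37500/13800 = 2.72 A.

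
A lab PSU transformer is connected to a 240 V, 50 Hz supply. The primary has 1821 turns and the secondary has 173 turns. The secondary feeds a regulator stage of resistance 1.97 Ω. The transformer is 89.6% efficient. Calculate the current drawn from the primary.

V_s = 240 × 173/1821 = 22.801 V.
I_s = V_s/R = 22.801/1.97 = 11.574 A.
P_out = V_s I_s = 22.801 × 11.574 = 263.89 W.
P_in = P_out/η = 263.89/0.896 = 294.52 W.
I_p = P_in/V_p = 294.52/240 = 1.23 A.

I_p ≈ 1.23 A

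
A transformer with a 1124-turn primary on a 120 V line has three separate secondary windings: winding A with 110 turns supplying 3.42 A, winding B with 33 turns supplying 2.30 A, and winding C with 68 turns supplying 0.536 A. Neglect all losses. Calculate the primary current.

V_A = 120 × 110/1124 = 11.744 V; V_B = 120 × 33/1124 = 3.5231 V; V_C = 120 × 68/1124 = 7.2598 V.
P_out = V_A I_A + V_B I_B + V_C I_C = 11.744×3.42 + 3.5231×2.30 + 7.2598×0.536 = 40.164 + 8.1032 + 3.8912 = 52.158 W.
Ideal ⇒ P_in = P_out, so I_p = P_out/V_p = 52.158/120 = 0.435 A.

I_p ≈ 0.435 A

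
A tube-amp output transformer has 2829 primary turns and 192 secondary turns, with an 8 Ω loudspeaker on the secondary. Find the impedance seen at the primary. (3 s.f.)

Z_p = (N_p/N_s)² × Z_s = (2829/192)² × 8 = 1740 Ω.

Z_p ≈ 1740 Ω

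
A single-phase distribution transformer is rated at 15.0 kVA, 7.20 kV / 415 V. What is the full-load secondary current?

I_s = S/V_s = 15000/415 = 36.1 A.

I_s ≈ 36.1 A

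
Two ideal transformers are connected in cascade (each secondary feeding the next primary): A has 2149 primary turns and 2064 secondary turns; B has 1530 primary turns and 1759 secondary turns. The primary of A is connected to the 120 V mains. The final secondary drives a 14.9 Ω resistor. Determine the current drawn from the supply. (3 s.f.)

After A: V = 120.00 × 2064/2149 = 115.25 V.
After B: V = 115.25 × 1759/1530 = 132.50 V.
I_load = 132.50/14.9 = 8.8929 A, so P_out = 132.50 × 8.8929 = 1178.3 W.
All ideal ⇒ P_in = P_out, so I_supply = 1178.3/120 = 9.82 A.

I_supply ≈ 9.82 A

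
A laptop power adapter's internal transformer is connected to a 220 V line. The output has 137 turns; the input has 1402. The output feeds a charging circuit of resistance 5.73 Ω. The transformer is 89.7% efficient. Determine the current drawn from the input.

I_in ≈ 0.409 A

V_out = 220 × 137/1402 = 21.498 V.
I_out = V_out/R = 21.498/5.73 = 3.7518 A.
P_out = V_out I_out = 21.498 × 3.7518 = 80.656 W.
P_in = P_out/η = 80.656/0.897 = 89.917 W.
I_in = P_in/V_in = 89.917/220 = 0.409 A.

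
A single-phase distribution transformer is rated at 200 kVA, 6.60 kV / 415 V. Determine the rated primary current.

I_p = S/V_p = 200000/6600 = 30.3 A.

I_p ≈ 30.3 A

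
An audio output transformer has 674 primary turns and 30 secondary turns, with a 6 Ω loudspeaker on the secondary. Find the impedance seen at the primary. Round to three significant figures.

Z_p ≈ 3030 Ω

Z_p = (N_p/N_s)² × Z_s = (674/30)² × 6 = 3030 Ω.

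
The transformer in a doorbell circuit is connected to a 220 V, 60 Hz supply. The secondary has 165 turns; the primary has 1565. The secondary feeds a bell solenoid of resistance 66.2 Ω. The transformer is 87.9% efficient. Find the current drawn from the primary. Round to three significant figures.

I_p ≈ 0.0420 A

V_s = 220 × 165/1565 = 23.195 V.
I_s = V_s/R = 23.195/66.2 = 0.35038 A.
P_out = V_s I_s = 23.195 × 0.35038 = 8.1269 W.
P_in = P_out/η = 8.1269/0.879 = 9.2457 W.
I_p = P_in/V_p = 9.2457/220 = 0.0420 A.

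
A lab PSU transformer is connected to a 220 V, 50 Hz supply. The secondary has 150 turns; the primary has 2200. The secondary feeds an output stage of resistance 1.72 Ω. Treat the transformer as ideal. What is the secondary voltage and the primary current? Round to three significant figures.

V_s = V_p × N_s/N_p = 220 × 150/2200 = 15.000 V.
I_s = V_s/R = 15.000/1.72 = 8.7209 A.
I_p = I_s × N_s/N_p = 8.7209 × 150/2200 = 0.595 A.

V_s ≈ 15.0 V, I_p ≈ 0.595 A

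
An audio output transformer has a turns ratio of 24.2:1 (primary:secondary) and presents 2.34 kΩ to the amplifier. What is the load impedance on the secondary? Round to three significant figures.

Z_s = Z_p/(N_p/N_s)² = 2340/24.2² = 4.00 Ω.

Z_s ≈ 4.00 Ω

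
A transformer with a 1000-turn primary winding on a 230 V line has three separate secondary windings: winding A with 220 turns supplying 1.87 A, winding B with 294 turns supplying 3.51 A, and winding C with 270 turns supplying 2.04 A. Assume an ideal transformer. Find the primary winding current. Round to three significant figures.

I_p ≈ 1.99 A

V_A = 230 × 220/1000 = 50.600 V; V_B = 230 × 294/1000 = 67.620 V; V_C = 230 × 270/1000 = 62.100 V.
P_out = V_A I_A + V_B I_B + V_C I_C = 50.600×1.87 + 67.620×3.51 + 62.100×2.04 = 94.622 + 237.35 + 126.68 = 458.65 W.
Ideal ⇒ P_in = P_out, so I_p = P_out/V_p = 458.65/230 = 1.99 A.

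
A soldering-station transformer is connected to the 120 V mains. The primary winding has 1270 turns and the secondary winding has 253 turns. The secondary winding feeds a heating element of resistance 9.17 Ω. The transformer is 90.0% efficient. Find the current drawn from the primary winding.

I_p ≈ 0.577 A

V_s = 120 × 253/1270 = 23.906 V.
I_s = V_s/R = 23.906/9.17 = 2.6069 A.
P_out = V_s I_s = 23.906 × 2.6069 = 62.320 W.
P_in = P_out/η = 62.320/0.900 = 69.244 W.
I_p = P_in/V_p = 69.244/120 = 0.577 A.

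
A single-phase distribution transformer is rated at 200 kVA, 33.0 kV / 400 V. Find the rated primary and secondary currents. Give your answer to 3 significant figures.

I_p = S/V_p = 200000/33000 = 6.06 A.
I_s = S/V_s = 200000/400 = 500 A.

I_p ≈ 6.06 A, I_s ≈ 500 A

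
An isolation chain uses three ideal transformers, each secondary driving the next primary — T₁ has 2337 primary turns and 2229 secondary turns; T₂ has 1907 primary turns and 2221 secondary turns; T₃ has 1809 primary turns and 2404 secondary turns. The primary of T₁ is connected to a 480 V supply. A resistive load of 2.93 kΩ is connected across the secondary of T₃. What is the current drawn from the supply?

Secondary of T₁: V = 480.00 × 2229/2337 = 457.82 V.
Secondary of T₂: V = 457.82 × 2221/1907 = 533.20 V.
Secondary of T₃: V = 533.20 × 2404/1809 = 708.58 V.
I_load = 708.58/2930 = 0.24183 A, so P_out = 708.58 × 0.24183 = 171.36 W.
All ideal ⇒ P_in = P_out, so I_supply = 171.36/480 = 0.357 A.

I_supply ≈ 0.357 A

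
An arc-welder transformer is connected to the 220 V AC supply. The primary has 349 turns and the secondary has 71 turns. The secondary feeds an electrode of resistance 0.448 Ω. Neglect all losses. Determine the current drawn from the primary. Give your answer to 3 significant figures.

I_p ≈ 20.3 A

V_s = V_p × N_s/N_p = 220 × 71/349 = 44.756 V.
I_s = V_s/R = 44.756/0.448 = 99.903 A.
For an ideal transformer I_p N_p = I_s N_s, so I_p = 99.903 × 71/349 = 20.3 A.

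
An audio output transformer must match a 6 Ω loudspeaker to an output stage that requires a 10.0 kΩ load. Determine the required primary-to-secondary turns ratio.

N_p/N_s ≈ 40.8

Z_p/Z_s = (N_p/N_s)², so N_p/N_s = √(10000/6) = √1670 = 40.8.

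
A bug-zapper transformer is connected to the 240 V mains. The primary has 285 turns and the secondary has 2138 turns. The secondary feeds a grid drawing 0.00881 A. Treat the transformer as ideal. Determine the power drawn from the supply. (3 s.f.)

P ≈ 15.9 W

I_p = I_s × N_s/N_p = 0.00881 × 2138/285 = 0.066090 A.
P = V_p I_p = 240 × 0.066090 = 15.9 W.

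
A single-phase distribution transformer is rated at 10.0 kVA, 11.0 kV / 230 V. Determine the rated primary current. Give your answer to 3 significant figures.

I_p = S/V_p = 10000/11000 = 0.909 A.

I_p ≈ 0.909 A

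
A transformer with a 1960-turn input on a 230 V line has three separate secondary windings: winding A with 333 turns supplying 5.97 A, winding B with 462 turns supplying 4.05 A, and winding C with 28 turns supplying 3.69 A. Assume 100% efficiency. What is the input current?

I_in ≈ 2.02 A

V_A = 230 × 333/1960 = 39.077 V; V_B = 230 × 462/1960 = 54.214 V; V_C = 230 × 28/1960 = 3.2857 V.
P_out = V_A I_A + V_B I_B + V_C I_C = 39.077×5.97 + 54.214×4.05 + 3.2857×3.69 = 233.29 + 219.57 + 12.124 = 464.98 W.
Ideal ⇒ P_in = P_out, so I_in = P_out/V_in = 464.98/230 = 2.02 A.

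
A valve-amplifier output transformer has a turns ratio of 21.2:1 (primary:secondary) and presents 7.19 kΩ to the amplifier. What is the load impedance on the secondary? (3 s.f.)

Z_s ≈ 16.0 Ω

Z_s = Z_p/(N_p/N_s)² = 7190/21.2² = 16.0 Ω.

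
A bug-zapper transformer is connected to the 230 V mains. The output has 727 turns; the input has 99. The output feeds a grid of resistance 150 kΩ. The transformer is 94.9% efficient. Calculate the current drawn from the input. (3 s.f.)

V_out = 230 × 727/99 = 1689.0 V.
I_out = V_out/R = 1689.0/150000 = 0.011260 A.
P_out = V_out I_out = 1689.0 × 0.011260 = 19.018 W.
P_in = P_out/η = 19.018/0.949 = 20.040 W.
I_in = P_in/V_in = 20.040/230 = 0.0871 A.

I_in ≈ 0.0871 A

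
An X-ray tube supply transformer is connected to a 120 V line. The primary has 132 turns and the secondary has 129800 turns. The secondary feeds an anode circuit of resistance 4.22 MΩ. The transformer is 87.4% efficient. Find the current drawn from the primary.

V_s = 120 × 129800/132 = 118000 V.
I_s = V_s/R = 118000/(4.22×10^6) = 0.027962 A.
P_out = V_s I_s = 118000 × 0.027962 = 3299.5 W.
P_in = P_out/η = 3299.5/0.874 = 3775.2 W.
I_p = P_in/V_p = 3775.2/120 = 31.5 A.

I_p ≈ 31.5 A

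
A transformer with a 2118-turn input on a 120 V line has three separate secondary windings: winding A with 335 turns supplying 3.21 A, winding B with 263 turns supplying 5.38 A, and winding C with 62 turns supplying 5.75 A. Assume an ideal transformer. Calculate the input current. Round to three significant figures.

V_A = 120 × 335/2118 = 18.980 V; V_B = 120 × 263/2118 = 14.901 V; V_C = 120 × 62/2118 = 3.5127 V.
P_out = V_A I_A + V_B I_B + V_C I_C = 18.980×3.21 + 14.901×5.38 + 3.5127×5.75 = 60.926 + 80.167 + 20.198 = 161.29 W.
Ideal ⇒ P_in = P_out, so I_in = P_out/V_in = 161.29/120 = 1.34 A.

I_in ≈ 1.34 A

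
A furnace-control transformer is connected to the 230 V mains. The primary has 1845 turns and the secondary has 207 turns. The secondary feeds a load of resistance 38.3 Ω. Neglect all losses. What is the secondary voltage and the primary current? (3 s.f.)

V_s ≈ 25.8 V, I_p ≈ 0.0756 A

V_s = V_p × N_s/N_p = 230 × 207/1845 = 25.805 V.
I_s = V_s/R = 25.805/38.3 = 0.67376 A.
I_p = I_s × N_s/N_p = 0.67376 × 207/1845 = 0.0756 A.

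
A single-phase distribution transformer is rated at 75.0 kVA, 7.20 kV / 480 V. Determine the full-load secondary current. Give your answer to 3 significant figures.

I_s = S/V_s = 75000/480 = 156 A.

I_s ≈ 156 A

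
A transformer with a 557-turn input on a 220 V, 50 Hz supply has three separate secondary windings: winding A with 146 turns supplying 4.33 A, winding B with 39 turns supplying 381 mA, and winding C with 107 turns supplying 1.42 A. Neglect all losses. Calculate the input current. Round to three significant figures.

V_A = 220 × 146/557 = 57.666 V; V_B = 220 × 39/557 = 15.404 V; V_C = 220 × 107/557 = 42.262 V.
P_out = V_A I_A + V_B I_B + V_C I_C = 57.666×4.33 + 15.404×0.381 + 42.262×1.42 = 249.69 + 5.8689 + 60.012 = 315.58 W.
Ideal ⇒ P_in = P_out, so I_in = P_out/V_in = 315.58/220 = 1.43 A.

I_in ≈ 1.43 A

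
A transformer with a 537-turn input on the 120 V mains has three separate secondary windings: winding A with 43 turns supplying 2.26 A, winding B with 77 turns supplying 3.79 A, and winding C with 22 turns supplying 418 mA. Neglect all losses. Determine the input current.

V_A = 120 × 43/537 = 9.6089 V; V_B = 120 × 77/537 = 17.207 V; V_C = 120 × 22/537 = 4.9162 V.
P_out = V_A I_A + V_B I_B + V_C I_C = 9.6089×2.26 + 17.207×3.79 + 4.9162×0.418 = 21.716 + 65.213 + 2.0550 = 88.985 W.
Ideal ⇒ P_in = P_out, so I_in = P_out/V_in = 88.985/120 = 0.742 A.

I_in ≈ 0.742 A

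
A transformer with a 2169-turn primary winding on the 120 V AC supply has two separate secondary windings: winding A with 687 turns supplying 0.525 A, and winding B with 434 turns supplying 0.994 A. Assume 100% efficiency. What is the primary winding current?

I_p ≈ 0.365 A

V_A = 120 × 687/2169 = 38.008 V; V_B = 120 × 434/2169 = 24.011 V.
P_out = V_A I_A + V_B I_B = 38.008×0.525 + 24.011×0.994 = 19.954 + 23.867 = 43.821 W.
Ideal ⇒ P_in = P_out, so I_p = P_out/V_p = 43.821/120 = 0.365 A.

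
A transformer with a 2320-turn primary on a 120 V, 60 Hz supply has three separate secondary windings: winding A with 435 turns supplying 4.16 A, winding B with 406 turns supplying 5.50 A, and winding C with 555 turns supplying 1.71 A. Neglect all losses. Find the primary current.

V_A = 120 × 435/2320 = 22.500 V; V_B = 120 × 406/2320 = 21.000 V; V_C = 120 × 555/2320 = 28.707 V.
P_out = V_A I_A + V_B I_B + V_C I_C = 22.500×4.16 + 21.000×5.50 + 28.707×1.71 = 93.600 + 115.50 + 49.089 = 258.19 W.
Ideal ⇒ P_in = P_out, so I_p = P_out/V_p = 258.19/120 = 2.15 A.

I_p ≈ 2.15 A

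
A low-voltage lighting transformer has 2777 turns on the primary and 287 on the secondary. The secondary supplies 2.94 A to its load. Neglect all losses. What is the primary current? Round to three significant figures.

For an ideal transformer I_p/I_s = N_s/N_p, so I_p = 2.94 × 287/2777 = 0.304 A.

I_p ≈ 0.304 A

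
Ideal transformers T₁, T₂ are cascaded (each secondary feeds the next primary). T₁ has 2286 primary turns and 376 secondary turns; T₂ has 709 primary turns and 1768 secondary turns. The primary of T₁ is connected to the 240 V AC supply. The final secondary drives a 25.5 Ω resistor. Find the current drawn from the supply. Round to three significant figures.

I_supply ≈ 1.58 A

After T₁: V = 240.00 × 376/2286 = 39.475 V.
After T₂: V = 39.475 × 1768/709 = 98.437 V.
I_load = 98.437/25.5 = 3.8603 A, so P_out = 98.437 × 3.8603 = 379.99 W.
All ideal ⇒ P_in = P_out, so I_supply = 379.99/240 = 1.58 A.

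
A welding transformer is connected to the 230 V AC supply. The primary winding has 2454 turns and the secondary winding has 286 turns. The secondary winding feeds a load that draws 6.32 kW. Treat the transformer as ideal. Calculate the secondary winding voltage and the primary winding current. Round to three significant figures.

V_s = V_p × N_s/N_p = 230 × 286/2454 = 26.805 V.
I_s = P/V_s = 6320/26.805 = 235.78 A.
I_p = I_s × N_s/N_p = 235.78 × 286/2454 = 27.5 A.

V_s ≈ 26.8 V, I_p ≈ 27.5 A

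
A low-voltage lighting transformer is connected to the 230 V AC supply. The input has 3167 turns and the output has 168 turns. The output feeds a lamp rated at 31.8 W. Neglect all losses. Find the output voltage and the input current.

V_out = V_in × N_out/N_in = 230 × 168/3167 = 12.201 V.
I_out = P/V_out = 31.8/12.201 = 2.6064 A.
I_in = I_out × N_out/N_in = 2.6064 × 168/3167 = 0.138 A.

V_out ≈ 12.2 V, I_in ≈ 0.138 A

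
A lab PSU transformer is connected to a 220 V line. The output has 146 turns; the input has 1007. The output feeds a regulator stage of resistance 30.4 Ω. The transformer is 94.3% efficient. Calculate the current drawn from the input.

V_out = 220 × 146/1007 = 31.897 V.
I_out = V_out/R = 31.897/30.4 = 1.0492 A.
P_out = V_out I_out = 31.897 × 1.0492 = 33.467 W.
P_in = P_out/η = 33.467/0.943 = 35.490 W.
I_in = P_in/V_in = 35.490/220 = 0.161 A.

I_in ≈ 0.161 A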